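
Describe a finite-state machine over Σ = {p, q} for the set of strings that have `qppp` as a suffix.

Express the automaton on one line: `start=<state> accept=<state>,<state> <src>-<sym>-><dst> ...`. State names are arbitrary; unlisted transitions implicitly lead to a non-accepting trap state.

start=s0 accept=s4 s0-p->s0 s0-q->s1 s1-p->s2 s1-q->s1 s2-p->s3 s2-q->s1 s3-p->s4 s3-q->s1 s4-p->s0 s4-q->s1

Remember how much of `qppp` the current input suffix matches. State s0 means no match yet; s1 means the last symbol is `q`; s2 means the last 2 symbols are `qp`; s3 means the last 3 symbols are `qpp`; s4 means the last 4 symbols are `qppp`. Only s4 accepts. On a mismatch, fall back to the longest proper suffix that is still a prefix of `qppp`.
A 5-state machine:
        p   q  
>  s0   s0  s1 
   s1   s2  s1 
   s2   s3  s1 
   s3   s4  s1 
 * s4   s0  s1 
(> = start, * = accepting)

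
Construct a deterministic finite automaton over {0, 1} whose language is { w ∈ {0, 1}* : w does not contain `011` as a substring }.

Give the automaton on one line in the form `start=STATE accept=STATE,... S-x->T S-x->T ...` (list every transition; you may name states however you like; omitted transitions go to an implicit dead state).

This is the complement of 'contains `011`'. Use the same substring-matching states — q0 through q3 holding how much of `011` has just been matched — but flip the accepting set: everything except the trap q3 accepts.
A 4-state machine:
        0   1  
>* q0   q1  q0 
 * q1   q1  q2 
 * q2   q1  q3 
   q3   q3  q3 
(> = start, * = accepting)

start=q0 accept=q0,q1,q2 q0-0->q1 q0-1->q0 q1-0->q1 q1-1->q2 q2-0->q1 q2-1->q3 q3-0->q3 q3-1->q3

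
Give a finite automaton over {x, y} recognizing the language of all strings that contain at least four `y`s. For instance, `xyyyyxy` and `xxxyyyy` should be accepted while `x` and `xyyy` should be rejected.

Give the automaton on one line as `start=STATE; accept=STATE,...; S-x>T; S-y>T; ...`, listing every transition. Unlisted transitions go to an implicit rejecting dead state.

start=S0; accept=S4,S5; S0-x>S0; S0-y>S1; S1-x>S1; S1-y>S2; S2-x>S2; S2-y>S3; S3-x>S3; S3-y>S4; S4-x>S4; S4-y>S5; S5-x>S5; S5-y>S5

Only the number of `y`s matters, and only up to 5. Make a chain S0 → S1 → S2 → S3 → S4 → S5 advanced by each `y` (with S5 absorbing); every other symbol self-loops. The accepting set is {S4, S5}.
        x   y  
>  S0   S0  S1 
   S1   S1  S2 
   S2   S2  S3 
   S3   S3  S4 
 * S4   S4  S5 
 * S5   S5  S5 
(> = start, * = accepting)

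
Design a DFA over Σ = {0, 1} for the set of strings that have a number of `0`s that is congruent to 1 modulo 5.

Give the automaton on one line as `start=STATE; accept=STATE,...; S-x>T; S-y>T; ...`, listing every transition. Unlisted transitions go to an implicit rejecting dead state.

start=q0; accept=q1; q0-0>q1; q0-1>q0; q1-0>q2; q1-1>q1; q2-0>q3; q2-1>q2; q3-0>q4; q3-1>q3; q4-0>q0; q4-1>q4

The only thing that matters is how many `0`s have appeared, reduced mod 5. Use one state per residue: q0 for 0, …, q4 for 4. Reading `0` moves to the next residue; anything else stays put. q1 is accepting.
5 states suffice.
        0   1  
>  q0   q1  q0 
 * q1   q2  q1 
   q2   q3  q2 
   q3   q4  q3 
   q4   q0  q4 
(> = start, * = accepting)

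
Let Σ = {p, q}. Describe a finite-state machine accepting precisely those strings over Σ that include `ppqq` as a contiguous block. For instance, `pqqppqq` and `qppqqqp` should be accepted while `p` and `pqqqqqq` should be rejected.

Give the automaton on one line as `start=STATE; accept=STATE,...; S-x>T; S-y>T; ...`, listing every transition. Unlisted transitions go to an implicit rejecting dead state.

start=s0; accept=s4; s0-p>s1; s0-q>s0; s1-p>s2; s1-q>s0; s2-p>s2; s2-q>s3; s3-p>s1; s3-q>s4; s4-p>s4; s4-q>s4

Track how much of `ppqq` has been matched so far: state s0 is no progress, s4 is the absorbing accept state reached once `ppqq` has occurred. Intermediate states record partial matches; on a mismatch, fall back to the longest reusable overlap.
With 5 states:
        p   q  
>  s0   s1  s0 
   s1   s2  s0 
   s2   s2  s3 
   s3   s1  s4 
 * s4   s4  s4 
(> = start, * = accepting)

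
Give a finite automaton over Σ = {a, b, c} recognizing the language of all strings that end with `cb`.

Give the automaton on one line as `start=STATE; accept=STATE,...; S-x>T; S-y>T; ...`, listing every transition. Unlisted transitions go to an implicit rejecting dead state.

Remember how much of `cb` the current input suffix matches. State q0 means no match yet; q1 means the last symbol is `c`; q2 means the last 2 symbols are `cb`. Only q2 accepts. On a mismatch, fall back to the longest proper suffix that is still a prefix of `cb`.
A 3-state machine:
        a   b   c  
>  q0   q0  q0  q1 
   q1   q0  q2  q1 
 * q2   q0  q0  q1 
(> = start, * = accepting)

start=q0; accept=q2; q0-a>q0; q0-b>q0; q0-c>q1; q1-a>q0; q1-b>q2; q1-c>q1; q2-a>q0; q2-b>q0; q2-c>q1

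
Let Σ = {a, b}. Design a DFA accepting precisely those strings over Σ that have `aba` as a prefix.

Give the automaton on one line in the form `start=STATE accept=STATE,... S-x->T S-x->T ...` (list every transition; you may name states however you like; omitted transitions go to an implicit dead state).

start=q0 accept=q3 q0-a->q1 q0-b->q4 q1-a->q4 q1-b->q2 q2-a->q3 q2-b->q4 q3-a->q3 q3-b->q3 q4-a->q4 q4-b->q4

Check the first 3 symbols one by one: q0 through q2 record how many have matched `aba` so far; any wrong symbol goes to the dead state q4. After all 3 match we enter the accepting sink q3.
5 states suffice.
        a   b  
>  q0   q1  q4 
   q1   q4  q2 
   q2   q3  q4 
 * q3   q3  q3 
   q4   q4  q4 
(> = start, * = accepting)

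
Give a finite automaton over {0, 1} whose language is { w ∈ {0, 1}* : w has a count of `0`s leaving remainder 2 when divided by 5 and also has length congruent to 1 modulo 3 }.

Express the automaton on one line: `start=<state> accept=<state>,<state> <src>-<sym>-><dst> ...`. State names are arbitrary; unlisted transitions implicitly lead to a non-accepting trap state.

start=q0 accept=q11 q0-0->q1 q0-1->q2 q1-0->q3 q1-1->q4 q2-0->q4 q2-1->q5 q3-0->q6 q3-1->q7 q4-0->q7 q4-1->q8 q5-0->q8 q5-1->q0 q6-0->q9 q6-1->q10 q7-0->q10 q7-1->q11 q8-0->q11 q8-1->q1 q9-0->q5 q9-1->q12 q10-0->q12 q10-1->q13 q11-0->q13 q11-1->q3 q12-0->q0 q12-1->q14 q13-0->q14 q13-1->q6 q14-0->q2 q14-1->q9

Run two small machines in parallel and take their product. One (5 states) tracks the count of `0`s modulo 5; the other (3 states) tracks the input length modulo 3. Each combined state is a pair, one component from each; accept when both components accept.
A 15-state machine:
          0    1  
>  q0     q1   q2 
   q1     q3   q4 
   q2     q4   q5 
   q3     q6   q7 
   q4     q7   q8 
   q5     q8   q0 
   q6     q9  q10 
   q7    q10  q11 
   q8    q11   q1 
   q9     q5  q12 
   q10   q12  q13 
 * q11   q13   q3 
   q12    q0  q14 
   q13   q14   q6 
   q14    q2   q9 
(> = start, * = accepting)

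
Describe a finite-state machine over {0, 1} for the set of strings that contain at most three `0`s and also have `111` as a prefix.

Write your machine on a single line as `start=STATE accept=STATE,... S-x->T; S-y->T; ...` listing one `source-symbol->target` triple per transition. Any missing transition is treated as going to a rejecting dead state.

Build one automaton per condition and run them in lockstep. The first has 5 states tracking the count of `0`s, saturating at 4; the second has 5 states tracking whether the input so far still matches the prefix `111`. A product state is a pair (one from each), accepting exactly when both do. Minimizing collapses redundant product states.
8 states suffice.
        0   1  
>  q0   q1  q2 
   q1   q1  q1 
   q2   q1  q3 
   q3   q1  q4 
 * q4   q5  q4 
 * q5   q6  q5 
 * q6   q7  q6 
 * q7   q1  q7 
(> = start, * = accepting)

start=q0; accept=q4,q5,q6,q7; q0-0->q1; q0-1->q2; q1-0->q1; q1-1->q1; q2-0->q1; q2-1->q3; q3-0->q1; q3-1->q4; q4-0->q5; q4-1->q4; q5-0->q6; q5-1->q5; q6-0->q7; q6-1->q6; q7-0->q1; q7-1->q7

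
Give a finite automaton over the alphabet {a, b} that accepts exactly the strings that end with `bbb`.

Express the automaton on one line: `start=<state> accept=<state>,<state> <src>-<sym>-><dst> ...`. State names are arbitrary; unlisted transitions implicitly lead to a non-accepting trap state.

start=q0 accept=q3 q0-a->q0 q0-b->q1 q1-a->q0 q1-b->q2 q2-a->q0 q2-b->q3 q3-a->q0 q3-b->q3

Remember how much of `bbb` the current input suffix matches. State q0 means no match yet; q1 means the last symbol is `b`; q2 means the last 2 symbols are `bb`; q3 means the last 3 symbols are `bbb`. Only q3 accepts. On a mismatch, fall back to the longest proper suffix that is still a prefix of `bbb`.
4 states suffice.
        a   b  
>  q0   q0  q1 
   q1   q0  q2 
   q2   q0  q3 
 * q3   q0  q3 
(> = start, * = accepting)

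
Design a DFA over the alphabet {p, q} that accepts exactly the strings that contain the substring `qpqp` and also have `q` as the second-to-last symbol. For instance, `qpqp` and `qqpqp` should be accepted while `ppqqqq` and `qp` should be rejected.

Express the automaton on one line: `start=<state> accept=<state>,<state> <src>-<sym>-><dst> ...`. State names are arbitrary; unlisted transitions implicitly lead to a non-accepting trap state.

start=s0 accept=s4,s7 s0-p->s0 s0-q->s1 s1-p->s2 s1-q->s1 s2-p->s0 s2-q->s3 s3-p->s4 s3-q->s1 s4-p->s5 s4-q->s6 s5-p->s5 s5-q->s6 s6-p->s4 s6-q->s7 s7-p->s4 s7-q->s7

Build one automaton per condition and run them in lockstep. One (5 states) tracks whether and how much of `qpqp` has been seen; the other (7 states) tracks the last 2 symbols read. Each combined state is a pair, one component from each; accept when both components accept. Minimizing collapses redundant product states.
        p   q  
>  s0   s0  s1 
   s1   s2  s1 
   s2   s0  s3 
   s3   s4  s1 
 * s4   s5  s6 
   s5   s5  s6 
   s6   s4  s7 
 * s7   s4  s7 
(> = start, * = accepting)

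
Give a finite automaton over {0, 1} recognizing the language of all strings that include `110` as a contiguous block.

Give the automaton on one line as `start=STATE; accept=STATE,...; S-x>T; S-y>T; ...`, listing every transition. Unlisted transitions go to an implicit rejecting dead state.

States s0..s2 record the length of the longest prefix of `110` that matches the current input suffix. Reaching s3 means `110` has been seen, and we stay there forever. Accept from s3.
With 4 states:
        0   1  
>  s0   s0  s1 
   s1   s0  s2 
   s2   s3  s2 
 * s3   s3  s3 
(> = start, * = accepting)

start=s0; accept=s3; s0-0>s0; s0-1>s1; s1-0>s0; s1-1>s2; s2-0>s3; s2-1>s2; s3-0>s3; s3-1>s3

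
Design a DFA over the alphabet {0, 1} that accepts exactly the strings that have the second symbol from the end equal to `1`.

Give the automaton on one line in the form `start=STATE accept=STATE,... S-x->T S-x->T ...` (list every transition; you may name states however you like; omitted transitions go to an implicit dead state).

Because acceptance depends on a position counted from the end, the machine has to buffer the most recent 2 symbols. Make each state the string of the last up-to-2 symbols read; on input `x` shift the window left and append `x`. Accept when the buffered window has length 2 and begins with `1`.
7 states suffice.
       0  1 
>  A   B  C 
   B   D  E 
   C   F  G 
   D   D  E 
   E   F  G 
 * F   D  E 
 * G   F  G 
(> = start, * = accepting)

start=A accept=F,G A-0->B A-1->C B-0->D B-1->E C-0->F C-1->G D-0->D D-1->E E-0->F E-1->G F-0->D F-1->E G-0->F G-1->G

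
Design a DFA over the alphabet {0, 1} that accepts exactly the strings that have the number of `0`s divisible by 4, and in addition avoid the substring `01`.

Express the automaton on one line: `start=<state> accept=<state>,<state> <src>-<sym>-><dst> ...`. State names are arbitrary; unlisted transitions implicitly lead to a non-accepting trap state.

start=A accept=A,F A-0->B A-1->A B-0->C B-1->D C-0->E C-1->D D-0->D D-1->D E-0->F E-1->D F-0->B F-1->D

Handle the two conditions separately and then intersect. One (4 states) tracks the count of `0`s modulo 4; the other (3 states) tracks partial matches of the forbidden pattern `01`. Each combined state is a pair, one component from each; accept when both components accept. Minimizing collapses redundant product states.
With 6 states:
       0  1 
>* A   B  A 
   B   C  D 
   C   E  D 
   D   D  D 
   E   F  D 
 * F   B  D 
(> = start, * = accepting)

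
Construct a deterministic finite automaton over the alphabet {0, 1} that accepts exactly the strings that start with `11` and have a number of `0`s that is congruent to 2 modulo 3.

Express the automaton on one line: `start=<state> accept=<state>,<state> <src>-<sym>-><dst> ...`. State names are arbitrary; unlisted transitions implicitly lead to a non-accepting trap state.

start=q0 accept=q5 q0-0->q1 q0-1->q2 q1-0->q1 q1-1->q1 q2-0->q1 q2-1->q3 q3-0->q4 q3-1->q3 q4-0->q5 q4-1->q4 q5-0->q3 q5-1->q5

Run two small machines in parallel and take their product. One (4 states) tracks whether the input so far still matches the prefix `11`; the other (3 states) tracks the count of `0`s modulo 3. Each combined state is a pair, one component from each; accept when both components accept. After merging equivalent states the machine shrinks.
6 states suffice.
        0   1  
>  q0   q1  q2 
   q1   q1  q1 
   q2   q1  q3 
   q3   q4  q3 
   q4   q5  q4 
 * q5   q3  q5 
(> = start, * = accepting)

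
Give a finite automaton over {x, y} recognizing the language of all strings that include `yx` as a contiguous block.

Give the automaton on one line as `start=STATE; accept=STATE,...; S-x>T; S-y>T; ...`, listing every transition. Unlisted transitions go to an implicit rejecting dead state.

start=A; accept=C; A-x>A; A-y>B; B-x>C; B-y>B; C-x>C; C-y>C

States A..B record the length of the longest prefix of `yx` that matches the current input suffix. Reaching C means `yx` has been seen, and we stay there forever. Accept from C.
With 3 states:
       x  y 
>  A   A  B 
   B   C  B 
 * C   C  C 
(> = start, * = accepting)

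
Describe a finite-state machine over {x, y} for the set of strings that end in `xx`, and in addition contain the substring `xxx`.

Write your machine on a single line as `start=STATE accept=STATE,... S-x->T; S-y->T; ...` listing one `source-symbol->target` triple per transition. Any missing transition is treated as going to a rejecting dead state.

start=q0; accept=q3; q0-x->q1; q0-y->q0; q1-x->q2; q1-y->q0; q2-x->q3; q2-y->q0; q3-x->q3; q3-y->q4; q4-x->q5; q4-y->q4; q5-x->q3; q5-y->q4

Build one automaton per condition and run them in lockstep. One (3 states) tracks how much of the suffix `xx` has currently been matched; the other (4 states) tracks whether and how much of `xxx` has been seen. Each combined state is a pair, one component from each; accept when both components accept.
6 states suffice.
        x   y  
>  q0   q1  q0 
   q1   q2  q0 
   q2   q3  q0 
 * q3   q3  q4 
   q4   q5  q4 
   q5   q3  q4 
(> = start, * = accepting)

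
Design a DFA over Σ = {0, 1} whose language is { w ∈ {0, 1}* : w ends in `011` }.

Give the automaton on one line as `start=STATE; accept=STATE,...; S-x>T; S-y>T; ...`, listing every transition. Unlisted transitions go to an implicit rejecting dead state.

Remember how much of `011` the current input suffix matches. State q0 means no match yet; q1 means the last symbol is `0`; q2 means the last 2 symbols are `01`; q3 means the last 3 symbols are `011`. Only q3 accepts. On a mismatch, fall back to the longest proper suffix that is still a prefix of `011`.
        0   1  
>  q0   q1  q0 
   q1   q1  q2 
   q2   q1  q3 
 * q3   q1  q0 
(> = start, * = accepting)

start=q0; accept=q3; q0-0>q1; q0-1>q0; q1-0>q1; q1-1>q2; q2-0>q1; q2-1>q3; q3-0>q1; q3-1>q0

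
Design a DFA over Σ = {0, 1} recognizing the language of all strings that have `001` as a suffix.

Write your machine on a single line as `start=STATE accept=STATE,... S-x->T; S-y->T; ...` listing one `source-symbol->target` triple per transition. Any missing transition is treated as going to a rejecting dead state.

Let each state record the length of the longest suffix of the input read so far that is also a prefix of `001`. s1 means the last symbol is `0`; s2 means the last 2 symbols are `00`; s3 means the last 3 symbols are `001`. Accept only at s3, where the string currently ends in `001`.
With 4 states:
        0   1  
>  s0   s1  s0 
   s1   s2  s0 
   s2   s2  s3 
 * s3   s1  s0 
(> = start, * = accepting)

start=s0; accept=s3; s0-0->s1; s0-1->s0; s1-0->s2; s1-1->s0; s2-0->s2; s2-1->s3; s3-0->s1; s3-1->s0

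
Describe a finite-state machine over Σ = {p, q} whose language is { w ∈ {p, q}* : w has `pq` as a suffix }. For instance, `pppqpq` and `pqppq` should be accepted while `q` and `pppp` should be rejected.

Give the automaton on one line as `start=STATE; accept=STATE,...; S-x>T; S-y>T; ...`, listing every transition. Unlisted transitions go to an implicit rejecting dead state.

Remember how much of `pq` the current input suffix matches. State A means no match yet; B means the last symbol is `p`; C means the last 2 symbols are `pq`. Only C accepts. On a mismatch, fall back to the longest proper suffix that is still a prefix of `pq`.
A 3-state machine:
       p  q 
>  A   B  A 
   B   B  C 
 * C   B  A 
(> = start, * = accepting)

start=A; accept=C; A-p>B; A-q>A; B-p>B; B-q>C; C-p>B; C-q>A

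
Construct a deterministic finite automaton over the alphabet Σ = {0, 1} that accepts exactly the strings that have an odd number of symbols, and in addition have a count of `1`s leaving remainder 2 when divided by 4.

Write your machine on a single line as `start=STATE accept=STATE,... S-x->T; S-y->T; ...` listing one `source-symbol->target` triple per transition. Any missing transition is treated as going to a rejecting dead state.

start=A; accept=F; A-0->B; A-1->C; B-0->A; B-1->D; C-0->D; C-1->E; D-0->C; D-1->F; E-0->F; E-1->G; F-0->E; F-1->H; G-0->H; G-1->A; H-0->G; H-1->B

Run two small machines in parallel and take their product. One (2 states) tracks the input length modulo 2; the other (4 states) tracks the count of `1`s modulo 4. Each combined state is a pair, one component from each; accept when both components accept.
       0  1 
>  A   B  C 
   B   A  D 
   C   D  E 
   D   C  F 
   E   F  G 
 * F   E  H 
   G   H  A 
   H   G  B 
(> = start, * = accepting)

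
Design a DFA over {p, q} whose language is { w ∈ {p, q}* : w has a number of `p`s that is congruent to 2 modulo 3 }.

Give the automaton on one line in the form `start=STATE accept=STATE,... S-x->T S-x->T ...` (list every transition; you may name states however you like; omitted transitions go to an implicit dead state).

start=S0 accept=S2 S0-p->S1 S0-q->S0 S1-p->S2 S1-q->S1 S2-p->S0 S2-q->S2

The only thing that matters is how many `p`s have appeared, reduced mod 3. Use one state per residue: S0 for 0, …, S2 for 2. Reading `p` moves to the next residue; anything else stays put. S2 is accepting.
With 3 states:
        p   q  
>  S0   S1  S0 
   S1   S2  S1 
 * S2   S0  S2 
(> = start, * = accepting)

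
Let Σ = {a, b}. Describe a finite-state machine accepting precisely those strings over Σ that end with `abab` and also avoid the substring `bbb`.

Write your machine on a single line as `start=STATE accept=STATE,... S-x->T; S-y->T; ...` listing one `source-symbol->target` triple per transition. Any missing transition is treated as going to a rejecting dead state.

start=s0; accept=s7; s0-a->s1; s0-b->s2; s1-a->s1; s1-b->s3; s2-a->s1; s2-b->s4; s3-a->s5; s3-b->s4; s4-a->s1; s4-b->s6; s5-a->s1; s5-b->s7; s6-a->s8; s6-b->s6; s7-a->s5; s7-b->s4; s8-a->s8; s8-b->s9; s9-a->s10; s9-b->s6; s10-a->s8; s10-b->s11; s11-a->s10; s11-b->s6

Build one automaton per condition and run them in lockstep. One (5 states) tracks how much of the suffix `abab` has currently been matched; the other (4 states) tracks partial matches of the forbidden pattern `bbb`. Each combined state is a pair, one component from each; accept when both components accept.
With 12 states:
          a    b  
>  s0     s1   s2 
   s1     s1   s3 
   s2     s1   s4 
   s3     s5   s4 
   s4     s1   s6 
   s5     s1   s7 
   s6     s8   s6 
 * s7     s5   s4 
   s8     s8   s9 
   s9    s10   s6 
   s10    s8  s11 
   s11   s10   s6 
(> = start, * = accepting)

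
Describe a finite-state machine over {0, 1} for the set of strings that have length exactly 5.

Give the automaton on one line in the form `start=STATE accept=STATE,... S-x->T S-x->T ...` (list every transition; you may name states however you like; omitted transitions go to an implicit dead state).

Count input length up to 6: every symbol moves from s0 toward s6, which means 'more than 5' and absorbs. Accept from {s5}.
        0   1  
>  s0   s1  s1 
   s1   s2  s2 
   s2   s3  s3 
   s3   s4  s4 
   s4   s5  s5 
 * s5   s6  s6 
   s6   s6  s6 
(> = start, * = accepting)

start=s0 accept=s5 s0-0->s1 s0-1->s1 s1-0->s2 s1-1->s2 s2-0->s3 s2-1->s3 s3-0->s4 s3-1->s4 s4-0->s5 s4-1->s5 s5-0->s6 s5-1->s6 s6-0->s6 s6-1->s6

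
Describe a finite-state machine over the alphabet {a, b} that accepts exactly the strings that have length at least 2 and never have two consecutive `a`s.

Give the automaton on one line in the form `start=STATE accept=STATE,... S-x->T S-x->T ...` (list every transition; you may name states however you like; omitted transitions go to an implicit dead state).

start=q0 accept=q4,q5 q0-a->q1 q0-b->q2 q1-a->q3 q1-b->q4 q2-a->q5 q2-b->q4 q3-a->q3 q3-b->q3 q4-a->q5 q4-b->q4 q5-a->q3 q5-b->q4

Handle the two conditions separately and then intersect. The first has 4 states tracking the input length, saturating at 3; the second has 3 states tracking partial matches of the forbidden pattern `aa`. A product state is a pair (one from each), accepting exactly when both do. After merging equivalent states the machine shrinks.
        a   b  
>  q0   q1  q2 
   q1   q3  q4 
   q2   q5  q4 
   q3   q3  q3 
 * q4   q5  q4 
 * q5   q3  q4 
(> = start, * = accepting)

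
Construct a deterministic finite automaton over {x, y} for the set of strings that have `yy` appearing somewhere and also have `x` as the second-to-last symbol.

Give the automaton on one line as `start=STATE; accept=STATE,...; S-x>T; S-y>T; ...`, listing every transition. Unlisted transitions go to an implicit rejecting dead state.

start=A; accept=E,F; A-x>A; A-y>B; B-x>A; B-y>C; C-x>D; C-y>C; D-x>E; D-y>F; E-x>E; E-y>F; F-x>D; F-y>C

Handle the two conditions separately and then intersect. The first has 3 states tracking whether and how much of `yy` has been seen; the second has 7 states tracking the last 2 symbols read. A product state is a pair (one from each), accepting exactly when both do. Minimizing collapses redundant product states.
6 states suffice.
       x  y 
>  A   A  B 
   B   A  C 
   C   D  C 
   D   E  F 
 * E   E  F 
 * F   D  C 
(> = start, * = accepting)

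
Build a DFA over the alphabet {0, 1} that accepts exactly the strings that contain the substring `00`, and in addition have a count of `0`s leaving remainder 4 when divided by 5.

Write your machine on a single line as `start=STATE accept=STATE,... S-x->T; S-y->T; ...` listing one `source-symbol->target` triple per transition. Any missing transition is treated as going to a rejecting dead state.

start=q0; accept=q6; q0-0->q1; q0-1->q0; q1-0->q2; q1-1->q3; q2-0->q4; q2-1->q2; q3-0->q5; q3-1->q3; q4-0->q6; q4-1->q4; q5-0->q4; q5-1->q7; q6-0->q8; q6-1->q6; q7-0->q9; q7-1->q7; q8-0->q10; q8-1->q8; q9-0->q6; q9-1->q11; q10-0->q2; q10-1->q10; q11-0->q12; q11-1->q11; q12-0->q8; q12-1->q13; q13-0->q14; q13-1->q13; q14-0->q10; q14-1->q0

Run two small machines in parallel and take their product. One (3 states) tracks whether and how much of `00` has been seen; the other (5 states) tracks the count of `0`s modulo 5. Each combined state is a pair, one component from each; accept when both components accept.
15 states suffice.
          0    1  
>  q0     q1   q0 
   q1     q2   q3 
   q2     q4   q2 
   q3     q5   q3 
   q4     q6   q4 
   q5     q4   q7 
 * q6     q8   q6 
   q7     q9   q7 
   q8    q10   q8 
   q9     q6  q11 
   q10    q2  q10 
   q11   q12  q11 
   q12    q8  q13 
   q13   q14  q13 
   q14   q10   q0 
(> = start, * = accepting)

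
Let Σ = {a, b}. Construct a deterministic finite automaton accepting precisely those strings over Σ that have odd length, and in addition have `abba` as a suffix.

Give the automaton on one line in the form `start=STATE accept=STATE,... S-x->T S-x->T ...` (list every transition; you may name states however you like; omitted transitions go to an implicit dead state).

start=q0 accept=q5 q0-a->q1 q0-b->q1 q1-a->q2 q1-b->q0 q2-a->q1 q2-b->q3 q3-a->q2 q3-b->q4 q4-a->q5 q4-b->q1 q5-a->q2 q5-b->q0

Handle the two conditions separately and then intersect. The first has 2 states tracking the input length modulo 2; the second has 5 states tracking how much of the suffix `abba` has currently been matched. A product state is a pair (one from each), accepting exactly when both do. After merging equivalent states the machine shrinks.
        a   b  
>  q0   q1  q1 
   q1   q2  q0 
   q2   q1  q3 
   q3   q2  q4 
   q4   q5  q1 
 * q5   q2  q0 
(> = start, * = accepting)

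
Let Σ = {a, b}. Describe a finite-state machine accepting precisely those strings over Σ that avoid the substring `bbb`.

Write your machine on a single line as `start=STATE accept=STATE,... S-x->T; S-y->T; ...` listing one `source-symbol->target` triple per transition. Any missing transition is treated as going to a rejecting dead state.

Track partial matches of the forbidden pattern `bbb`. State S3 is a dead state reached once `bbb` has occurred; every other state accepts. S0 means no part of `bbb` is currently matched.
4 states suffice.
        a   b  
>* S0   S0  S1 
 * S1   S0  S2 
 * S2   S0  S3 
   S3   S3  S3 
(> = start, * = accepting)

start=S0; accept=S0,S1,S2; S0-a->S0; S0-b->S1; S1-a->S0; S1-b->S2; S2-a->S0; S2-b->S3; S3-a->S3; S3-b->S3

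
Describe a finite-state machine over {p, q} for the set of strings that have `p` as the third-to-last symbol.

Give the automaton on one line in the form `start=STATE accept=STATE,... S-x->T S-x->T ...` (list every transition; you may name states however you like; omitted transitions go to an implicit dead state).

start=s0 accept=s7,s8,s9,s10 s0-p->s1 s0-q->s2 s1-p->s3 s1-q->s4 s2-p->s5 s2-q->s6 s3-p->s7 s3-q->s8 s4-p->s9 s4-q->s10 s5-p->s11 s5-q->s12 s6-p->s13 s6-q->s14 s7-p->s7 s7-q->s8 s8-p->s9 s8-q->s10 s9-p->s11 s9-q->s12 s10-p->s13 s10-q->s14 s11-p->s7 s11-q->s8 s12-p->s9 s12-q->s10 s13-p->s11 s13-q->s12 s14-p->s13 s14-q->s14

Because acceptance depends on a position counted from the end, the machine has to buffer the most recent 3 symbols. Make each state the string of the last up-to-3 symbols read; on input `x` shift the window left and append `x`. Accept when the buffered window has length 3 and begins with `p`.
With 15 states:
          p    q  
>  s0     s1   s2 
   s1     s3   s4 
   s2     s5   s6 
   s3     s7   s8 
   s4     s9  s10 
   s5    s11  s12 
   s6    s13  s14 
 * s7     s7   s8 
 * s8     s9  s10 
 * s9    s11  s12 
 * s10   s13  s14 
   s11    s7   s8 
   s12    s9  s10 
   s13   s11  s12 
   s14   s13  s14 
(> = start, * = accepting)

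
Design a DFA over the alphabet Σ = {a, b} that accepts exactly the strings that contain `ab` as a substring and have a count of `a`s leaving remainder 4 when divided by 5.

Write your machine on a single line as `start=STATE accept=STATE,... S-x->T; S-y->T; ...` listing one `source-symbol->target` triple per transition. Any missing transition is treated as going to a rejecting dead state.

Handle the two conditions separately and then intersect. One (3 states) tracks whether and how much of `ab` has been seen; the other (5 states) tracks the count of `a`s modulo 5. Each combined state is a pair, one component from each; accept when both components accept.
An 11-state machine:
          a    b  
>  q0     q1   q0 
   q1     q2   q3 
   q2     q4   q5 
   q3     q5   q3 
   q4     q6   q7 
   q5     q7   q5 
   q6     q8   q9 
   q7     q9   q7 
   q8     q1  q10 
 * q9    q10   q9 
   q10    q3  q10 
(> = start, * = accepting)

start=q0; accept=q9; q0-a->q1; q0-b->q0; q1-a->q2; q1-b->q3; q2-a->q4; q2-b->q5; q3-a->q5; q3-b->q3; q4-a->q6; q4-b->q7; q5-a->q7; q5-b->q5; q6-a->q8; q6-b->q9; q7-a->q9; q7-b->q7; q8-a->q1; q8-b->q10; q9-a->q10; q9-b->q9; q10-a->q3; q10-b->q10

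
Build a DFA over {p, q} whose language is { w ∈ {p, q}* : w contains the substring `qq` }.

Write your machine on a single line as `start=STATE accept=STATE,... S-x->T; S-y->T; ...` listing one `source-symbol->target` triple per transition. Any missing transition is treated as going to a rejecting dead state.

States S0..S1 record the length of the longest prefix of `qq` that matches the current input suffix. Reaching S2 means `qq` has been seen, and we stay there forever. Accept from S2.
3 states suffice.
        p   q  
>  S0   S0  S1 
   S1   S0  S2 
 * S2   S2  S2 
(> = start, * = accepting)

start=S0; accept=S2; S0-p->S0; S0-q->S1; S1-p->S0; S1-q->S2; S2-p->S2; S2-q->S2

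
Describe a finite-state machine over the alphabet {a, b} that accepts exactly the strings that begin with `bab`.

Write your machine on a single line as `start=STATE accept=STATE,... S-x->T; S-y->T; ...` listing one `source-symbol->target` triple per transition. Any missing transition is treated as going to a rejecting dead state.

Walk along `bab` while the input agrees: from s0 take `b` to s1, and so on. Any deviation drops to the rejecting sink s4. Once s3 is reached the prefix is confirmed and every continuation is accepted.
With 5 states:
        a   b  
>  s0   s4  s1 
   s1   s2  s4 
   s2   s4  s3 
 * s3   s3  s3 
   s4   s4  s4 
(> = start, * = accepting)

start=s0; accept=s3; s0-a->s4; s0-b->s1; s1-a->s2; s1-b->s4; s2-a->s4; s2-b->s3; s3-a->s3; s3-b->s3; s4-a->s4; s4-b->s4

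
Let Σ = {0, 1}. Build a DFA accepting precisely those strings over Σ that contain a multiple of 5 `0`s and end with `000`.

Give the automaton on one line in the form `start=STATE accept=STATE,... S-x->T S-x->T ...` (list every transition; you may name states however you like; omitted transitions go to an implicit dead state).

Handle the two conditions separately and then intersect. The first has 5 states tracking the count of `0`s modulo 5; the second has 4 states tracking how much of the suffix `000` has currently been matched. A product state is a pair (one from each), accepting exactly when both do. Equivalent product states are then merged.
With 8 states:
        0   1  
>  q0   q1  q0 
   q1   q2  q1 
   q2   q3  q2 
   q3   q4  q5 
   q4   q6  q7 
   q5   q7  q5 
 * q6   q1  q0 
   q7   q0  q7 
(> = start, * = accepting)

start=q0 accept=q6 q0-0->q1 q0-1->q0 q1-0->q2 q1-1->q1 q2-0->q3 q2-1->q2 q3-0->q4 q3-1->q5 q4-0->q6 q4-1->q7 q5-0->q7 q5-1->q5 q6-0->q1 q6-1->q0 q7-0->q0 q7-1->q7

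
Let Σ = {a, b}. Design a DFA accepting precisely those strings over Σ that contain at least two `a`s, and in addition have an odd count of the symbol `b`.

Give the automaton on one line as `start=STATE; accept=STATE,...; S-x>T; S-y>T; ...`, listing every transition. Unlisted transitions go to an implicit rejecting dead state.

Handle the two conditions separately and then intersect. One (4 states) tracks the count of `a`s, saturating at 3; the other (2 states) tracks the count of `b`s modulo 2. Each combined state is a pair, one component from each; accept when both components accept.
With 8 states:
        a   b  
>  q0   q1  q2 
   q1   q3  q4 
   q2   q4  q0 
   q3   q5  q6 
   q4   q6  q1 
   q5   q5  q7 
 * q6   q7  q3 
 * q7   q7  q5 
(> = start, * = accepting)

start=q0; accept=q6,q7; q0-a>q1; q0-b>q2; q1-a>q3; q1-b>q4; q2-a>q4; q2-b>q0; q3-a>q5; q3-b>q6; q4-a>q6; q4-b>q1; q5-a>q5; q5-b>q7; q6-a>q7; q6-b>q3; q7-a>q7; q7-b>q5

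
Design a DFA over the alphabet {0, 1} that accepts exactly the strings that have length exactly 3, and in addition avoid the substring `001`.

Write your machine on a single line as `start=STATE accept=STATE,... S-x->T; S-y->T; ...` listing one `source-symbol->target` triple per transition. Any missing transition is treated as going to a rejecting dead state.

start=q0; accept=q6,q8,q9; q0-0->q1; q0-1->q2; q1-0->q3; q1-1->q4; q2-0->q5; q2-1->q4; q3-0->q6; q3-1->q7; q4-0->q8; q4-1->q9; q5-0->q6; q5-1->q9; q6-0->q10; q6-1->q11; q7-0->q11; q7-1->q11; q8-0->q10; q8-1->q12; q9-0->q13; q9-1->q12; q10-0->q10; q10-1->q11; q11-0->q11; q11-1->q11; q12-0->q13; q12-1->q12; q13-0->q10; q13-1->q12

Run two small machines in parallel and take their product. The first has 5 states tracking the input length, saturating at 4; the second has 4 states tracking partial matches of the forbidden pattern `001`. A product state is a pair (one from each), accepting exactly when both do.
14 states suffice.
          0    1  
>  q0     q1   q2 
   q1     q3   q4 
   q2     q5   q4 
   q3     q6   q7 
   q4     q8   q9 
   q5     q6   q9 
 * q6    q10  q11 
   q7    q11  q11 
 * q8    q10  q12 
 * q9    q13  q12 
   q10   q10  q11 
   q11   q11  q11 
   q12   q13  q12 
   q13   q10  q12 
(> = start, * = accepting)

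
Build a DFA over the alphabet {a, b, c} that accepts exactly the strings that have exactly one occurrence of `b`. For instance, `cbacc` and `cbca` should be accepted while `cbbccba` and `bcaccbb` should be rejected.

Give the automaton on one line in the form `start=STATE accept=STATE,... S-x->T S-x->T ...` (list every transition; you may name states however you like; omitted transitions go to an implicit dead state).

start=q0 accept=q1 q0-a->q0 q0-b->q1 q0-c->q0 q1-a->q1 q1-b->q2 q1-c->q1 q2-a->q2 q2-b->q2 q2-c->q2

Count `b`s, saturating at 2: state q0 means no `b` yet, q1 means one `b` seen, q2 means more than one. Each `b` increments (capped at q2); other symbols loop. Accept from {q1}.
With 3 states:
        a   b   c  
>  q0   q0  q1  q0 
 * q1   q1  q2  q1 
   q2   q2  q2  q2 
(> = start, * = accepting)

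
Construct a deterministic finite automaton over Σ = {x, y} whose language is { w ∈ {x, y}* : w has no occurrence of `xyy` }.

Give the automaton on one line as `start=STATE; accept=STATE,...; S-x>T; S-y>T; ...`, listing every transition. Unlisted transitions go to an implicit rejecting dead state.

start=S0; accept=S0,S1,S2; S0-x>S1; S0-y>S0; S1-x>S1; S1-y>S2; S2-x>S1; S2-y>S3; S3-x>S3; S3-y>S3

Track partial matches of the forbidden pattern `xyy`. State S3 is a dead state reached once `xyy` has occurred; every other state accepts. S0 means no part of `xyy` is currently matched.
4 states suffice.
        x   y  
>* S0   S1  S0 
 * S1   S1  S2 
 * S2   S1  S3 
   S3   S3  S3 
(> = start, * = accepting)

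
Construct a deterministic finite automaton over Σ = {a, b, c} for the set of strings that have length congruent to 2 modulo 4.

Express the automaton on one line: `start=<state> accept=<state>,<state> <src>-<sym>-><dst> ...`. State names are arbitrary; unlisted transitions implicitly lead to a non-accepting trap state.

start=q0 accept=q2 q0-a->q1 q0-b->q1 q0-c->q1 q1-a->q2 q1-b->q2 q1-c->q2 q2-a->q3 q2-b->q3 q2-c->q3 q3-a->q0 q3-b->q0 q3-c->q0

Count input length modulo 4: every symbol advances one step around the cycle q0 → q1 → q2 → q3 → q0. Accept at q2.
A 4-state machine:
        a   b   c  
>  q0   q1  q1  q1 
   q1   q2  q2  q2 
 * q2   q3  q3  q3 
   q3   q0  q0  q0 
(> = start, * = accepting)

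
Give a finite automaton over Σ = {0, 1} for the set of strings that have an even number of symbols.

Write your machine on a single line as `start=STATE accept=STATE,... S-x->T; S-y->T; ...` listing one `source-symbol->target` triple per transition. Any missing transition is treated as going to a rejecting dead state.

start=q0; accept=q0; q0-0->q1; q0-1->q1; q1-0->q0; q1-1->q0

Count input length modulo 2: every symbol advances one step around the cycle q0 → q1 → q0. Accept at q0.
A 2-state machine:
        0   1  
>* q0   q1  q1 
   q1   q0  q0 
(> = start, * = accepting)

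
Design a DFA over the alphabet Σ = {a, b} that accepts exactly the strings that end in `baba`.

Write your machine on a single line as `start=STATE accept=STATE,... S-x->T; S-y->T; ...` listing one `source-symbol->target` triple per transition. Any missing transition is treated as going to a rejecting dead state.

Let each state record the length of the longest suffix of the input read so far that is also a prefix of `baba`. s1 means the last symbol is `b`; s2 means the last 2 symbols are `ba`; s3 means the last 3 symbols are `bab`; s4 means the last 4 symbols are `baba`. Accept only at s4, where the string currently ends in `baba`.
5 states suffice.
        a   b  
>  s0   s0  s1 
   s1   s2  s1 
   s2   s0  s3 
   s3   s4  s1 
 * s4   s0  s3 
(> = start, * = accepting)

start=s0; accept=s4; s0-a->s0; s0-b->s1; s1-a->s2; s1-b->s1; s2-a->s0; s2-b->s3; s3-a->s4; s3-b->s1; s4-a->s0; s4-b->s3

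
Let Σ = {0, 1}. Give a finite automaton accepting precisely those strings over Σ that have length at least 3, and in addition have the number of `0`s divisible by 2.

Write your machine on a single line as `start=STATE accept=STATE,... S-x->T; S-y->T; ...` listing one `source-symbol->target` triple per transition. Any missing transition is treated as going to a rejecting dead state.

Handle the two conditions separately and then intersect. One (5 states) tracks the input length, saturating at 4; the other (2 states) tracks the count of `0`s modulo 2. Each combined state is a pair, one component from each; accept when both components accept. Minimizing collapses redundant product states.
With 6 states:
       0  1 
>  A   B  C 
   B   D  E 
   C   E  D 
   D   E  F 
   E   F  E 
 * F   E  F 
(> = start, * = accepting)

start=A; accept=F; A-0->B; A-1->C; B-0->D; B-1->E; C-0->E; C-1->D; D-0->E; D-1->F; E-0->F; E-1->E; F-0->E; F-1->F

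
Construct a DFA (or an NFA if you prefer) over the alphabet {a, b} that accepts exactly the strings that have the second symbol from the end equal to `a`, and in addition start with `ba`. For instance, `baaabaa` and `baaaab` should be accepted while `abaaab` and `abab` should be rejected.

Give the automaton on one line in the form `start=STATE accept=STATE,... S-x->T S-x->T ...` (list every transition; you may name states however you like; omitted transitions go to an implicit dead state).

start=S0 accept=S4,S5 S0-a->S1 S0-b->S2 S1-a->S1 S1-b->S1 S2-a->S3 S2-b->S1 S3-a->S4 S3-b->S5 S4-a->S4 S4-b->S5 S5-a->S3 S5-b->S6 S6-a->S3 S6-b->S6

Handle the two conditions separately and then intersect. The first has 7 states tracking the last 2 symbols read; the second has 4 states tracking whether the input so far still matches the prefix `ba`. A product state is a pair (one from each), accepting exactly when both do. After merging equivalent states the machine shrinks.
        a   b  
>  S0   S1  S2 
   S1   S1  S1 
   S2   S3  S1 
   S3   S4  S5 
 * S4   S4  S5 
 * S5   S3  S6 
   S6   S3  S6 
(> = start, * = accepting)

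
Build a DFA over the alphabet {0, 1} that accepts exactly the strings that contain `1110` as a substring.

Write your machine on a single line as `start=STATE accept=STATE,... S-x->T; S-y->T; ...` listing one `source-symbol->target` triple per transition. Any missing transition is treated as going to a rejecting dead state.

States S0..S3 record the length of the longest prefix of `1110` that matches the current input suffix. Reaching S4 means `1110` has been seen, and we stay there forever. Accept from S4.
5 states suffice.
        0   1  
>  S0   S0  S1 
   S1   S0  S2 
   S2   S0  S3 
   S3   S4  S3 
 * S4   S4  S4 
(> = start, * = accepting)

start=S0; accept=S4; S0-0->S0; S0-1->S1; S1-0->S0; S1-1->S2; S2-0->S0; S2-1->S3; S3-0->S4; S3-1->S3; S4-0->S4; S4-1->S4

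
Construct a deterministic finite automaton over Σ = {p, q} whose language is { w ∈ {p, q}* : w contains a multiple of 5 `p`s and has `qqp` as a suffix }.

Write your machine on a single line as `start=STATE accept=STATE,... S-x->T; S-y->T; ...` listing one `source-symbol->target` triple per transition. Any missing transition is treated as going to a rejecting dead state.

start=S0; accept=S7; S0-p->S1; S0-q->S0; S1-p->S2; S1-q->S1; S2-p->S3; S2-q->S2; S3-p->S4; S3-q->S3; S4-p->S0; S4-q->S5; S5-p->S0; S5-q->S6; S6-p->S7; S6-q->S6; S7-p->S1; S7-q->S0

Build one automaton per condition and run them in lockstep. The first has 5 states tracking the count of `p`s modulo 5; the second has 4 states tracking how much of the suffix `qqp` has currently been matched. A product state is a pair (one from each), accepting exactly when both do. After merging equivalent states the machine shrinks.
With 8 states:
        p   q  
>  S0   S1  S0 
   S1   S2  S1 
   S2   S3  S2 
   S3   S4  S3 
   S4   S0  S5 
   S5   S0  S6 
   S6   S7  S6 
 * S7   S1  S0 
(> = start, * = accepting)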